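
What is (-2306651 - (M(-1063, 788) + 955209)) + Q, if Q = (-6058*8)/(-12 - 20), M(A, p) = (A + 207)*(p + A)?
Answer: -6991491/2 ≈ -3.4957e+6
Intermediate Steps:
M(A, p) = (207 + A)*(A + p)
Q = 3029/2 (Q = -48464/(-32) = -1/32*(-48464) = 3029/2 ≈ 1514.5)
(-2306651 - (M(-1063, 788) + 955209)) + Q = (-2306651 - (((-1063)² + 207*(-1063) + 207*788 - 1063*788) + 955209)) + 3029/2 = (-2306651 - ((1129969 - 220041 + 163116 - 837644) + 955209)) + 3029/2 = (-2306651 - (235400 + 955209)) + 3029/2 = (-2306651 - 1*1190609) + 3029/2 = (-2306651 - 1190609) + 3029/2 = -3497260 + 3029/2 = -6991491/2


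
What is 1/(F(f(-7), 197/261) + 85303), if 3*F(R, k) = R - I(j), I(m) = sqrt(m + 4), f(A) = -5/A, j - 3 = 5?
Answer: 9404682/802249827709 + 147*sqrt(3)/1604499655418 ≈ 1.1723e-5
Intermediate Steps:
j = 8 (j = 3 + 5 = 8)
I(m) = sqrt(4 + m)
F(R, k) = -2*sqrt(3)/3 + R/3 (F(R, k) = (R - sqrt(4 + 8))/3 = (R - sqrt(12))/3 = (R - 2*sqrt(3))/3 = -2*sqrt(3)/3 + R/3)
1/(F(f(-7), 197/261) + 85303) = 1/((-2*sqrt(3)/3 + (-5/(-7))/3) + 85303) = 1/((-2*sqrt(3)/3 + (-5*(-1/7))/3) + 85303) = 1/((-2*sqrt(3)/3 + (1/3)*(5/7)) + 85303) = 1/((-2*sqrt(3)/3 + 5/21) + 85303) = 1/((5/21 - 2*sqrt(3)/3) + 85303) = 1/(1791368/21 - 2*sqrt(3)/3)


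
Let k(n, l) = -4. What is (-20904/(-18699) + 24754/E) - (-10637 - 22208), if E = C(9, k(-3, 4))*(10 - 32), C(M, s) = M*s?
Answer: 81150167629/2468268 ≈ 32877.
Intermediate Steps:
E = 792 (E = (9*(-4))*(10 - 32) = -36*(-22) = 792)
(-20904/(-18699) + 24754/E) - (-10637 - 22208) = (-20904/(-18699) + 24754/792) - (-10637 - 22208) = (-20904*(-1/18699) + 24754*(1/792)) - 1*(-32845) = (6968/6233 + 12377/396) + 32845 = 79905169/2468268 + 32845 = 81150167629/2468268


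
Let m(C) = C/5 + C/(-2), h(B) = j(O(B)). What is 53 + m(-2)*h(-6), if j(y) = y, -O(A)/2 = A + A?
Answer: 337/5 ≈ 67.400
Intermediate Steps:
O(A) = -4*A (O(A) = -2*(A + A) = -4*A)
h(B) = -4*B
m(C) = -3*C/10 (m(C) = C*(⅕) + C*(-½) = C/5 - C/2 = -3*C/10)
53 + m(-2)*h(-6) = 53 + (-3/10*(-2))*(-4*(-6)) = 53 + (⅗)*24 = 53 + 72/5 = 337/5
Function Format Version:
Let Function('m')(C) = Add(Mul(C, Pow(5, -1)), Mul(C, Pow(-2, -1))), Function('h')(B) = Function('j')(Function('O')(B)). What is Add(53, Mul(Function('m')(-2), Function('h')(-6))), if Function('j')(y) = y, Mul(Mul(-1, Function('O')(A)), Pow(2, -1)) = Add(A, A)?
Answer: Rational(337, 5) ≈ 67.400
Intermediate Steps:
Function('O')(A) = Mul(-4, A) (Function('O')(A) = Mul(-2, Add(A, A)) = Mul(-2, Mul(2, A)) = Mul(-4, A))
Function('h')(B) = Mul(-4, B)
Function('m')(C) = Mul(Rational(-3, 10), C) (Function('m')(C) = Add(Mul(C, Rational(1, 5)), Mul(C, Rational(-1, 2))) = Add(Mul(Rational(1, 5), C), Mul(Rational(-1, 2), C)) = Mul(Rational(-3, 10), C))
Add(53, Mul(Function('m')(-2), Function('h')(-6))) = Add(53, Mul(Mul(Rational(-3, 10), -2), Mul(-4, -6))) = Add(53, Mul(Rational(3, 5), 24)) = Add(53, Rational(72, 5)) = Rational(337, 5)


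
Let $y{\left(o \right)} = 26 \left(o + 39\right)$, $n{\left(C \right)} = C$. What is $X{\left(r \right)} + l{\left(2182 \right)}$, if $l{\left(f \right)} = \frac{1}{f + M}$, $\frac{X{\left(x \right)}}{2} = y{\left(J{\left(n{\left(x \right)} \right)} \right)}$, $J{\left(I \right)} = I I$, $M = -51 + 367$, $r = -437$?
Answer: $\frac{24811175169}{2498} \approx 9.9324 \cdot 10^{6}$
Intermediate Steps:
$M = 316$
$J{\left(I \right)} = I^{2}$
$y{\left(o \right)} = 1014 + 26 o$ ($y{\left(o \right)} = 26 \left(39 + o\right) = 1014 + 26 o$)
$X{\left(x \right)} = 2028 + 52 x^{2}$ ($X{\left(x \right)} = 2 \left(1014 + 26 x^{2}\right) = 2028 + 52 x^{2}$)
$l{\left(f \right)} = \frac{1}{316 + f}$ ($l{\left(f \right)} = \frac{1}{f + 316} = \frac{1}{316 + f}$)
$X{\left(r \right)} + l{\left(2182 \right)} = \left(2028 + 52 \left(-437\right)^{2}\right) + \frac{1}{316 + 2182} = \left(2028 + 52 \cdot 190969\right) + \frac{1}{2498} = \left(2028 + 9930388\right) + \frac{1}{2498} = 9932416 + \frac{1}{2498} = \frac{24811175169}{2498}$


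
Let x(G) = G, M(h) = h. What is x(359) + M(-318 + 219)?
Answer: 260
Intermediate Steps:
x(359) + M(-318 + 219) = 359 + (-318 + 219) = 359 - 99 = 260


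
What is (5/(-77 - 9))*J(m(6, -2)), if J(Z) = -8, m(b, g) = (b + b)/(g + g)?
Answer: 20/43 ≈ 0.46512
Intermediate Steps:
m(b, g) = b/g (m(b, g) = (2*b)/((2*g)) = (2*b)*(1/(2*g)) = b/g)
(5/(-77 - 9))*J(m(6, -2)) = (5/(-77 - 9))*(-8) = (5/(-86))*(-8) = (5*(-1/86))*(-8) = -5/86*(-8) = 20/43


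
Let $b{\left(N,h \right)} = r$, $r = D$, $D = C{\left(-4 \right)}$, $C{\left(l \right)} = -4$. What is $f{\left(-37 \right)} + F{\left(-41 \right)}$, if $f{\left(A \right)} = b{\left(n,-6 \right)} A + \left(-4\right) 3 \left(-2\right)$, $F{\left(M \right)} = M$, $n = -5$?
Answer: $131$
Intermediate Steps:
$D = -4$
$r = -4$
$b{\left(N,h \right)} = -4$
$f{\left(A \right)} = 24 - 4 A$ ($f{\left(A \right)} = - 4 A + \left(-4\right) 3 \left(-2\right) = - 4 A - -24 = - 4 A + 24 = 24 - 4 A$)
$f{\left(-37 \right)} + F{\left(-41 \right)} = \left(24 - -148\right) - 41 = \left(24 + 148\right) - 41 = 172 - 41 = 131$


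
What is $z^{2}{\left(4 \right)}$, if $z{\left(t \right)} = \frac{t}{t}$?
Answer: $1$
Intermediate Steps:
$z{\left(t \right)} = 1$
$z^{2}{\left(4 \right)} = 1^{2} = 1$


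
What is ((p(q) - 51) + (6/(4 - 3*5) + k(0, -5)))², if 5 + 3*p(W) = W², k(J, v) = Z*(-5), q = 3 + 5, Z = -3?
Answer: 310249/1089 ≈ 284.89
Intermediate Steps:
q = 8
k(J, v) = 15 (k(J, v) = -3*(-5) = 15)
p(W) = -5/3 + W²/3
((p(q) - 51) + (6/(4 - 3*5) + k(0, -5)))² = (((-5/3 + (⅓)*8²) - 51) + (6/(4 - 3*5) + 15))² = (((-5/3 + (⅓)*64) - 51) + (6/(4 - 15) + 15))² = (((-5/3 + 64/3) - 51) + (6/(-11) + 15))² = ((59/3 - 51) + (6*(-1/11) + 15))² = (-94/3 + (-6/11 + 15))² = (-94/3 + 159/11)² = (-557/33)² = 310249/1089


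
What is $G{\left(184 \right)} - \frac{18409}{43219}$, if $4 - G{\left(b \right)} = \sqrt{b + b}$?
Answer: $\frac{154467}{43219} - 4 \sqrt{23} \approx -15.609$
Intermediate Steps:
$G{\left(b \right)} = 4 - \sqrt{2} \sqrt{b}$ ($G{\left(b \right)} = 4 - \sqrt{b + b} = 4 - \sqrt{2 b} = 4 - \sqrt{2} \sqrt{b}$)
$G{\left(184 \right)} - \frac{18409}{43219} = \left(4 - \sqrt{2} \sqrt{184}\right) - \frac{18409}{43219} = \left(4 - \sqrt{2} \cdot 2 \sqrt{46}\right) - 18409 \cdot \frac{1}{43219} = \left(4 - 4 \sqrt{23}\right) - \frac{18409}{43219} = \frac{154467}{43219} - 4 \sqrt{23}$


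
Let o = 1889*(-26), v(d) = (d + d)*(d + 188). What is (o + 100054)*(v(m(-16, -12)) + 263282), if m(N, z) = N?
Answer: 13131211320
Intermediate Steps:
v(d) = 2*d*(188 + d) (v(d) = (2*d)*(188 + d) = 2*d*(188 + d))
o = -49114
(o + 100054)*(v(m(-16, -12)) + 263282) = (-49114 + 100054)*(2*(-16)*(188 - 16) + 263282) = 50940*(2*(-16)*172 + 263282) = 50940*(-5504 + 263282) = 50940*257778 = 13131211320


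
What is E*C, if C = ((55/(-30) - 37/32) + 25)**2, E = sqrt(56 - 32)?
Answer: 4464769*sqrt(6)/4608 ≈ 2373.4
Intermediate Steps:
E = 2*sqrt(6) (E = sqrt(24) = 2*sqrt(6) ≈ 4.8990)
C = 4464769/9216 (C = ((55*(-1/30) - 37*1/32) + 25)**2 = ((-11/6 - 37/32) + 25)**2 = (-287/96 + 25)**2 = (2113/96)**2 = 4464769/9216 ≈ 484.46)
E*C = (2*sqrt(6))*(4464769/9216) = 4464769*sqrt(6)/4608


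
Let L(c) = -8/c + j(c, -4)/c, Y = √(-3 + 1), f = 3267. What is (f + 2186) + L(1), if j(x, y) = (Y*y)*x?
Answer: 5445 - 4*I*√2 ≈ 5445.0 - 5.6569*I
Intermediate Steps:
Y = I*√2 (Y = √(-2) = I*√2 ≈ 1.4142*I)
j(x, y) = I*x*y*√2 (j(x, y) = ((I*√2)*y)*x = (I*y*√2)*x = I*x*y*√2)
L(c) = -8/c - 4*I*√2 (L(c) = -8/c + (I*c*(-4)*√2)/c = -8/c + (-4*I*c*√2)/c = -8/c - 4*I*√2)
(f + 2186) + L(1) = (3267 + 2186) + (-8/1 - 4*I*√2) = 5453 + (-8*1 - 4*I*√2) = 5453 + (-8 - 4*I*√2) = 5445 - 4*I*√2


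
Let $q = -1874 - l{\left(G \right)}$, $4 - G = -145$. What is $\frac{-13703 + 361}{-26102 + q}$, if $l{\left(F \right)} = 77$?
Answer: $\frac{13342}{28053} \approx 0.4756$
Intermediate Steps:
$G = 149$ ($G = 4 - -145 = 4 + 145 = 149$)
$q = -1951$ ($q = -1874 - 77 = -1951$)
$\frac{-13703 + 361}{-26102 + q} = \frac{-13703 + 361}{-26102 - 1951} = - \frac{13342}{-28053} = \left(-13342\right) \left(- \frac{1}{28053}\right) = \frac{13342}{28053}$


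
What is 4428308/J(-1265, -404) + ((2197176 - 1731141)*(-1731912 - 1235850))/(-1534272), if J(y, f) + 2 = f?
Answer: 46228053523187/51909536 ≈ 8.9055e+5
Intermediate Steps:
J(y, f) = -2 + f
4428308/J(-1265, -404) + ((2197176 - 1731141)*(-1731912 - 1235850))/(-1534272) = 4428308/(-2 - 404) + ((2197176 - 1731141)*(-1731912 - 1235850))/(-1534272) = 4428308/(-406) + (466035*(-2967762))*(-1/1534272) = 4428308*(-1/406) - 1383080963670*(-1/1534272) = -2214154/203 + 230513493945/255712 = 46228053523187/51909536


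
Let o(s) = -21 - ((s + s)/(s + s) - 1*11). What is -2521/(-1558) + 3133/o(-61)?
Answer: -4853483/17138 ≈ -283.20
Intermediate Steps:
o(s) = -11 (o(s) = -21 - ((2*s)/((2*s)) - 11) = -21 - ((2*s)*(1/(2*s)) - 11) = -21 - (1 - 11) = -21 - 1*(-10) = -21 + 10 = -11)
-2521/(-1558) + 3133/o(-61) = -2521/(-1558) + 3133/(-11) = -2521*(-1/1558) + 3133*(-1/11) = 2521/1558 - 3133/11 = -4853483/17138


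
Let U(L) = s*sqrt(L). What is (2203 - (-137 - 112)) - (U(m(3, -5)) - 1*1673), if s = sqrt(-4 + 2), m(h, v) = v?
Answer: 4125 + sqrt(10) ≈ 4128.2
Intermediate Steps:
s = I*sqrt(2) (s = sqrt(-2) = I*sqrt(2) ≈ 1.4142*I)
U(L) = I*sqrt(2)*sqrt(L) (U(L) = (I*sqrt(2))*sqrt(L) = I*sqrt(2)*sqrt(L))
(2203 - (-137 - 112)) - (U(m(3, -5)) - 1*1673) = (2203 - (-137 - 112)) - (I*sqrt(2)*sqrt(-5) - 1*1673) = (2203 - 1*(-249)) - (I*sqrt(2)*(I*sqrt(5)) - 1673) = (2203 + 249) - (-sqrt(10) - 1673) = 2452 - (-1673 - sqrt(10)) = 2452 + (1673 + sqrt(10)) = 4125 + sqrt(10)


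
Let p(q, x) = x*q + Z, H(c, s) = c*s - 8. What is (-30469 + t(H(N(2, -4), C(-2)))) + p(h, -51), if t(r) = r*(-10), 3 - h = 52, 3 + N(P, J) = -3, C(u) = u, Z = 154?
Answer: -27856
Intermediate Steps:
N(P, J) = -6 (N(P, J) = -3 - 3 = -6)
H(c, s) = -8 + c*s
h = -49 (h = 3 - 1*52 = 3 - 52 = -49)
t(r) = -10*r
p(q, x) = 154 + q*x (p(q, x) = x*q + 154 = q*x + 154 = 154 + q*x)
(-30469 + t(H(N(2, -4), C(-2)))) + p(h, -51) = (-30469 - 10*(-8 - 6*(-2))) + (154 - 49*(-51)) = (-30469 - 10*(-8 + 12)) + (154 + 2499) = (-30469 - 10*4) + 2653 = (-30469 - 40) + 2653 = -30509 + 2653 = -27856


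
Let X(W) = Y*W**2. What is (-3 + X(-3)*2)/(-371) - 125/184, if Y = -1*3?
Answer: -35887/68264 ≈ -0.52571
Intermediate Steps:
Y = -3
X(W) = -3*W**2
(-3 + X(-3)*2)/(-371) - 125/184 = (-3 - 3*(-3)**2*2)/(-371) - 125/184 = (-3 - 3*9*2)*(-1/371) - 125*1/184 = (-3 - 27*2)*(-1/371) - 125/184 = (-3 - 54)*(-1/371) - 125/184 = -57*(-1/371) - 125/184 = 57/371 - 125/184 = -35887/68264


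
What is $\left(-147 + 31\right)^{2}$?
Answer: $13456$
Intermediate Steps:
$\left(-147 + 31\right)^{2} = \left(-116\right)^{2} = 13456$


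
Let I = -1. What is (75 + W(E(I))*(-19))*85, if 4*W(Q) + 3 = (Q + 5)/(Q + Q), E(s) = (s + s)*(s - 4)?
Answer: 116535/16 ≈ 7283.4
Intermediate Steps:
E(s) = 2*s*(-4 + s) (E(s) = (2*s)*(-4 + s) = 2*s*(-4 + s))
W(Q) = -¾ + (5 + Q)/(8*Q) (W(Q) = -¾ + ((Q + 5)/(Q + Q))/4 = -¾ + ((5 + Q)/((2*Q)))/4 = -¾ + ((5 + Q)*(1/(2*Q)))/4 = -¾ + ((5 + Q)/(2*Q))/4 = -¾ + (5 + Q)/(8*Q))
(75 + W(E(I))*(-19))*85 = (75 + (5*(1 - 2*(-1)*(-4 - 1))/(8*((2*(-1)*(-4 - 1)))))*(-19))*85 = (75 + (5*(1 - 2*(-1)*(-5))/(8*((2*(-1)*(-5)))))*(-19))*85 = (75 + ((5/8)*(1 - 1*10)/10)*(-19))*85 = (75 + ((5/8)*(⅒)*(1 - 10))*(-19))*85 = (75 + ((5/8)*(⅒)*(-9))*(-19))*85 = (75 - 9/16*(-19))*85 = (75 + 171/16)*85 = (1371/16)*85 = 116535/16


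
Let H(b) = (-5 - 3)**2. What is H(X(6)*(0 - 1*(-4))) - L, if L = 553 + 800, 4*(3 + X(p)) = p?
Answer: -1289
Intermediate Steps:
X(p) = -3 + p/4
H(b) = 64 (H(b) = (-8)**2 = 64)
L = 1353
H(X(6)*(0 - 1*(-4))) - L = 64 - 1*1353 = 64 - 1353 = -1289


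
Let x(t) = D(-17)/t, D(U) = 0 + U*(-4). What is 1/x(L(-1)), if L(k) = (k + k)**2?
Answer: 1/17 ≈ 0.058824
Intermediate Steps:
D(U) = -4*U (D(U) = 0 - 4*U = -4*U)
L(k) = 4*k**2 (L(k) = (2*k)**2 = 4*k**2)
x(t) = 68/t (x(t) = (-4*(-17))/t = 68/t)
1/x(L(-1)) = 1/(68/((4*(-1)**2))) = 1/(68/((4*1))) = 1/(68/4) = 1/(68*(1/4)) = 1/17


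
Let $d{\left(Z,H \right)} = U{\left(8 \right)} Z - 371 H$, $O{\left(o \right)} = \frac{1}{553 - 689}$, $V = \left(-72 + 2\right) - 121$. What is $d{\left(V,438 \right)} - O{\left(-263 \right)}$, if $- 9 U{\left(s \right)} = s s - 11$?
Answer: $- \frac{197520815}{1224} \approx -1.6137 \cdot 10^{5}$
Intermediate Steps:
$U{\left(s \right)} = \frac{11}{9} - \frac{s^{2}}{9}$ ($U{\left(s \right)} = - \frac{s s - 11}{9} = - \frac{s^{2} - 11}{9} = - \frac{-11 + s^{2}}{9} = \frac{11}{9} - \frac{s^{2}}{9}$)
$V = -191$ ($V = -70 - 121 = -191$)
$O{\left(o \right)} = - \frac{1}{136}$ ($O{\left(o \right)} = \frac{1}{-136} = - \frac{1}{136}$)
$d{\left(Z,H \right)} = - 371 H - \frac{53 Z}{9}$ ($d{\left(Z,H \right)} = \left(\frac{11}{9} - \frac{8^{2}}{9}\right) Z - 371 H = \left(\frac{11}{9} - \frac{64}{9}\right) Z - 371 H = - \frac{53 Z}{9} - 371 H = - 371 H - \frac{53 Z}{9}$)
$d{\left(V,438 \right)} - O{\left(-263 \right)} = \left(\left(-371\right) 438 - - \frac{10123}{9}\right) - - \frac{1}{136} = \left(-162498 + \frac{10123}{9}\right) + \frac{1}{136} = - \frac{1452359}{9} + \frac{1}{136} = - \frac{197520815}{1224}$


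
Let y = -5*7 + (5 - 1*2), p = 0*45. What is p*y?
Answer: 0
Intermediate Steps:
p = 0
y = -32 (y = -35 + (5 - 2) = -35 + 3 = -32)
p*y = 0*(-32) = 0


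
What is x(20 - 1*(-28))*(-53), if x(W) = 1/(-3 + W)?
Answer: -53/45 ≈ -1.1778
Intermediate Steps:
x(20 - 1*(-28))*(-53) = -53/(-3 + (20 - 1*(-28))) = -53/(-3 + (20 + 28)) = -53/(-3 + 48) = -53/45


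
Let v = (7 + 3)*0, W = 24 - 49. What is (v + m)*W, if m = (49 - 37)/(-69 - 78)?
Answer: 100/49 ≈ 2.0408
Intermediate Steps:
W = -25
v = 0 (v = 10*0 = 0)
m = -4/49 (m = 12/(-147) = 12*(-1/147) = -4/49 ≈ -0.081633)
(v + m)*W = (0 - 4/49)*(-25) = -4/49*(-25) = 100/49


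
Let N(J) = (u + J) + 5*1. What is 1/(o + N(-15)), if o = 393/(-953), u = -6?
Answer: -953/15641 ≈ -0.060930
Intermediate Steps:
N(J) = -1 + J (N(J) = (-6 + J) + 5*1 = (-6 + J) + 5 = -1 + J)
o = -393/953 (o = 393*(-1/953) = -393/953 ≈ -0.41238)
1/(o + N(-15)) = 1/(-393/953 + (-1 - 15)) = 1/(-393/953 - 16) = 1/(-15641/953) = -953/15641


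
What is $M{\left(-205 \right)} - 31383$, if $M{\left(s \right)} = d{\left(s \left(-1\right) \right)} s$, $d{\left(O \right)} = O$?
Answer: $-73408$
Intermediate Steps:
$M{\left(s \right)} = - s^{2}$ ($M{\left(s \right)} = s \left(-1\right) s = - s s = - s^{2}$)
$M{\left(-205 \right)} - 31383 = - \left(-205\right)^{2} - 31383 = \left(-1\right) 42025 - 31383 = -42025 - 31383 = -73408$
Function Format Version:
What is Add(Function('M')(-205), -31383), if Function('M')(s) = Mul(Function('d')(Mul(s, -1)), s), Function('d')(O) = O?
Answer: -73408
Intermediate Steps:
Function('M')(s) = Mul(-1, Pow(s, 2)) (Function('M')(s) = Mul(Mul(s, -1), s) = Mul(Mul(-1, s), s) = Mul(-1, Pow(s, 2)))
Add(Function('M')(-205), -31383) = Add(Mul(-1, Pow(-205, 2)), -31383) = Add(Mul(-1, 42025), -31383) = Add(-42025, -31383) = -73408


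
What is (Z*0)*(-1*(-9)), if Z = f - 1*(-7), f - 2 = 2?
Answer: 0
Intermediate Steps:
f = 4 (f = 2 + 2 = 4)
Z = 11 (Z = 4 - 1*(-7) = 4 + 7 = 11)
(Z*0)*(-1*(-9)) = (11*0)*(-1*(-9)) = 0*9 = 0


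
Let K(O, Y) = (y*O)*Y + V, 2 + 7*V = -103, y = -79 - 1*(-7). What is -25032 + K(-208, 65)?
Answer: 948393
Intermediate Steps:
y = -72 (y = -79 + 7 = -72)
V = -15 (V = -2/7 + (⅐)*(-103) = -2/7 - 103/7 = -15)
K(O, Y) = -15 - 72*O*Y (K(O, Y) = (-72*O)*Y - 15 = -72*O*Y - 15 = -15 - 72*O*Y)
-25032 + K(-208, 65) = -25032 + (-15 - 72*(-208)*65) = -25032 + (-15 + 973440) = -25032 + 973425 = 948393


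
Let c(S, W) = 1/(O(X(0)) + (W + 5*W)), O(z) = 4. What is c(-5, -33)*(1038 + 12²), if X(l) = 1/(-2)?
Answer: -591/97 ≈ -6.0928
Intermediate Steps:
X(l) = -½
c(S, W) = 1/(4 + 6*W) (c(S, W) = 1/(4 + (W + 5*W)) = 1/(4 + 6*W))
c(-5, -33)*(1038 + 12²) = (1/(2*(2 + 3*(-33))))*(1038 + 12²) = (1/(2*(2 - 99)))*(1038 + 144) = ((½)/(-97))*1182 = ((½)*(-1/97))*1182 = -1/194*1182 = -591/97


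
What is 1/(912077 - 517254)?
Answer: 1/394823 ≈ 2.5328e-6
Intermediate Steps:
1/(912077 - 517254) = 1/394823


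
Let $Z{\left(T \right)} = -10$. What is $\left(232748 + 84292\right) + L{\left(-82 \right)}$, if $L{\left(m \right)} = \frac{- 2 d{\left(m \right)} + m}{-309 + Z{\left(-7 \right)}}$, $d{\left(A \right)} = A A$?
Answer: $\frac{9195390}{29} \approx 3.1708 \cdot 10^{5}$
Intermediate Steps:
$d{\left(A \right)} = A^{2}$
$L{\left(m \right)} = - \frac{m}{319} + \frac{2 m^{2}}{319}$ ($L{\left(m \right)} = \frac{- 2 m^{2} + m}{-309 - 10} = \frac{m - 2 m^{2}}{-319} = \left(m - 2 m^{2}\right) \left(- \frac{1}{319}\right) = - \frac{m}{319} + \frac{2 m^{2}}{319}$)
$\left(232748 + 84292\right) + L{\left(-82 \right)} = \left(232748 + 84292\right) + \frac{1}{319} \left(-82\right) \left(-1 + 2 \left(-82\right)\right) = 317040 + \frac{1}{319} \left(-82\right) \left(-1 - 164\right) = 317040 + \frac{1}{319} \left(-82\right) \left(-165\right) = 317040 + \frac{1230}{29} = \frac{9195390}{29}$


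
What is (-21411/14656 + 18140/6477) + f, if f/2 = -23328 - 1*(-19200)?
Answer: -783589404679/94926912 ≈ -8254.7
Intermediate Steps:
f = -8256 (f = 2*(-23328 - 1*(-19200)) = 2*(-23328 + 19200) = 2*(-4128) = -8256)
(-21411/14656 + 18140/6477) + f = (-21411/14656 + 18140/6477) - 8256 = 127180793/94926912 - 8256 = -783589404679/94926912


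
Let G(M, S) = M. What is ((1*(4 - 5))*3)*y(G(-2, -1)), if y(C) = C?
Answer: 6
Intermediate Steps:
((1*(4 - 5))*3)*y(G(-2, -1)) = ((1*(4 - 5))*3)*(-2) = ((1*(-1))*3)*(-2) = -1*3*(-2) = -3*(-2) = 6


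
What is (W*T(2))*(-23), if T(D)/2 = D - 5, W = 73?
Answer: 10074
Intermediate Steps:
T(D) = -10 + 2*D (T(D) = 2*(D - 5) = 2*(-5 + D) = -10 + 2*D)
(W*T(2))*(-23) = (73*(-10 + 2*2))*(-23) = (73*(-10 + 4))*(-23) = (73*(-6))*(-23) = -438*(-23) = 10074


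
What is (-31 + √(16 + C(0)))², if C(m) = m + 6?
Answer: (31 - √22)² ≈ 692.19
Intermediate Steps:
C(m) = 6 + m
(-31 + √(16 + C(0)))² = (-31 + √(16 + (6 + 0)))² = (-31 + √(16 + 6))² = (-31 + √22)²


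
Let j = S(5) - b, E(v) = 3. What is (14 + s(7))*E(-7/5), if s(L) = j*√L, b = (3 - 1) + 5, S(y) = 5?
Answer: 42 - 6*√7 ≈ 26.125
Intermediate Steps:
b = 7 (b = 2 + 5 = 7)
j = -2 (j = 5 - 1*7 = 5 - 7 = -2)
s(L) = -2*√L
(14 + s(7))*E(-7/5) = (14 - 2*√7)*3 = 42 - 6*√7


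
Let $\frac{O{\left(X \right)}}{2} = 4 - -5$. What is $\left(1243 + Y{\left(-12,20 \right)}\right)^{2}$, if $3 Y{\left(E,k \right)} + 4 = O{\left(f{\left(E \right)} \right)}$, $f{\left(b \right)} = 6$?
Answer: $\frac{14010049}{9} \approx 1.5567 \cdot 10^{6}$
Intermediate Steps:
$O{\left(X \right)} = 18$ ($O{\left(X \right)} = 2 \left(4 - -5\right) = 2 \left(4 + 5\right) = 2 \cdot 9 = 18$)
$Y{\left(E,k \right)} = \frac{14}{3}$ ($Y{\left(E,k \right)} = - \frac{4}{3} + \frac{1}{3} \cdot 18 = - \frac{4}{3} + 6 = \frac{14}{3}$)
$\left(1243 + Y{\left(-12,20 \right)}\right)^{2} = \left(1243 + \frac{14}{3}\right)^{2} = \left(\frac{3743}{3}\right)^{2} = \frac{14010049}{9}$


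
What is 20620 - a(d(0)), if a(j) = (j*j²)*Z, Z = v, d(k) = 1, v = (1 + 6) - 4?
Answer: 20617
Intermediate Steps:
v = 3 (v = 7 - 4 = 3)
Z = 3
a(j) = 3*j³ (a(j) = (j*j²)*3 = j³*3 = 3*j³)
20620 - a(d(0)) = 20620 - 3*1³ = 20620 - 3 = 20617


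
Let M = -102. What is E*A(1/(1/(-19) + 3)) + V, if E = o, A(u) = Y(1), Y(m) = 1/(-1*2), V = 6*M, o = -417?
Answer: -807/2 ≈ -403.50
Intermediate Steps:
V = -612 (V = 6*(-102) = -612)
Y(m) = -1/2 (Y(m) = 1/(-2) = -1/2)
A(u) = -1/2
E = -417
E*A(1/(1/(-19) + 3)) + V = -417*(-1/2) - 612 = 417/2 - 612 = -807/2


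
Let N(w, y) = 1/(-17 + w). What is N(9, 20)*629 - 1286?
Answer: -10917/8 ≈ -1364.6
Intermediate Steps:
N(9, 20)*629 - 1286 = 629/(-17 + 9) - 1286 = 629/(-8) - 1286 = -1/8*629 - 1286 = -629/8 - 1286 = -10917/8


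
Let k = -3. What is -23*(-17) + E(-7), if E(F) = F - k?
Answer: 387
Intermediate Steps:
E(F) = 3 + F (E(F) = F - 1*(-3) = F + 3 = 3 + F)
-23*(-17) + E(-7) = -23*(-17) + (3 - 7) = 391 - 4 = 387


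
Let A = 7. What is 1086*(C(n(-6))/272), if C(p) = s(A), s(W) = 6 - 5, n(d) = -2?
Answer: 543/136 ≈ 3.9926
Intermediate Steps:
s(W) = 1
C(p) = 1
1086*(C(n(-6))/272) = 1086*(1/272) = 543/136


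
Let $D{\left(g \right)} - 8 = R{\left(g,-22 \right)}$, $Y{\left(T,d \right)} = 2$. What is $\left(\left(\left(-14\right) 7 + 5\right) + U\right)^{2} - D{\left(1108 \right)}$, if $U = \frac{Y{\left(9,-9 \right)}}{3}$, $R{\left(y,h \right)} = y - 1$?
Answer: $\frac{66694}{9} \approx 7410.4$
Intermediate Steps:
$R{\left(y,h \right)} = -1 + y$
$D{\left(g \right)} = 7 + g$ ($D{\left(g \right)} = 8 + \left(-1 + g\right) = 7 + g$)
$U = \frac{2}{3} \approx 0.66667$
$\left(\left(\left(-14\right) 7 + 5\right) + U\right)^{2} - D{\left(1108 \right)} = \left(\left(\left(-14\right) 7 + 5\right) + \frac{2}{3}\right)^{2} - \left(7 + 1108\right) = \left(\left(-98 + 5\right) + \frac{2}{3}\right)^{2} - 1115 = \left(-93 + \frac{2}{3}\right)^{2} - 1115 = \left(- \frac{277}{3}\right)^{2} - 1115 = \frac{76729}{9} - 1115 = \frac{66694}{9}$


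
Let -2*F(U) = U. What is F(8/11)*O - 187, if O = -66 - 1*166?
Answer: -1129/11 ≈ -102.64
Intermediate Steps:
O = -232 (O = -66 - 166 = -232)
F(U) = -U/2
F(8/11)*O - 187 = -4/11*(-232) - 187 = 928/11 - 187 = -1129/11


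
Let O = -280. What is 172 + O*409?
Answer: -114348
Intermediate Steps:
172 + O*409 = 172 - 280*409 = 172 - 114520 = -114348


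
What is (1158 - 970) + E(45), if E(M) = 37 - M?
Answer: 180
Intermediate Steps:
(1158 - 970) + E(45) = (1158 - 970) + (37 - 1*45) = 188 + (37 - 45) = 188 - 8 = 180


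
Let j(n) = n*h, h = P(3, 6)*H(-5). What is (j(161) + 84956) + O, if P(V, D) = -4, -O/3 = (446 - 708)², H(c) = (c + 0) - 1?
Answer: -117112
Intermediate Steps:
H(c) = -1 + c (H(c) = c - 1 = -1 + c)
O = -205932 (O = -3*(446 - 708)² = -3*(-262)² = -3*68644 = -205932)
h = 24 (h = -4*(-1 - 5) = -4*(-6) = 24)
j(n) = 24*n (j(n) = n*24 = 24*n)
(j(161) + 84956) + O = (24*161 + 84956) - 205932 = (3864 + 84956) - 205932 = 88820 - 205932 = -117112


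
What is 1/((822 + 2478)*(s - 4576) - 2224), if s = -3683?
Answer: -1/27256924 ≈ -3.6688e-8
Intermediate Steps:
1/((822 + 2478)*(s - 4576) - 2224) = 1/((822 + 2478)*(-3683 - 4576) - 2224) = 1/(3300*(-8259) - 2224) = 1/(-27254700 - 2224) = 1/(-27256924) = -1/27256924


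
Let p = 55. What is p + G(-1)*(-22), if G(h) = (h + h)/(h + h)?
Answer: 33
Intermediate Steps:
G(h) = 1 (G(h) = (2*h)/((2*h)) = (2*h)*(1/(2*h)) = 1)
p + G(-1)*(-22) = 55 + 1*(-22) = 55 - 22 = 33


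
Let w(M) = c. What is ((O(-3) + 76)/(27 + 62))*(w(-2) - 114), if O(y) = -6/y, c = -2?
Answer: -9048/89 ≈ -101.66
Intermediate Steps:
w(M) = -2
((O(-3) + 76)/(27 + 62))*(w(-2) - 114) = ((-6/(-3) + 76)/(27 + 62))*(-2 - 114) = ((-6*(-⅓) + 76)/89)*(-116) = ((2 + 76)*(1/89))*(-116) = (78*(1/89))*(-116) = (78/89)*(-116) = -9048/89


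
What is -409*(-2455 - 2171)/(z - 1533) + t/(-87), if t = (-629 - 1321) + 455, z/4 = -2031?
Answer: -575363/3219 ≈ -178.74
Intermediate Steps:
z = -8124 (z = 4*(-2031) = -8124)
t = -1495 (t = -1950 + 455 = -1495)
-409*(-2455 - 2171)/(z - 1533) + t/(-87) = -409*(-2455 - 2171)/(-8124 - 1533) - 1495/(-87) = -409/((-9657/(-4626))) - 1495*(-1/87) = -409/((-9657*(-1/4626))) + 1495/87 = -409/1073/514 + 1495/87 = -409*514/1073 + 1495/87 = -210226/1073 + 1495/87 = -575363/3219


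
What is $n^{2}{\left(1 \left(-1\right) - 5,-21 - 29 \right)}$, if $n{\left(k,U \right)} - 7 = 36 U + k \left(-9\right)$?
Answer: $3024121$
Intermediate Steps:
$n{\left(k,U \right)} = 7 - 9 k + 36 U$ ($n{\left(k,U \right)} = 7 + \left(36 U + k \left(-9\right)\right) = 7 + \left(36 U - 9 k\right) = 7 + \left(- 9 k + 36 U\right) = 7 - 9 k + 36 U$)
$n^{2}{\left(1 \left(-1\right) - 5,-21 - 29 \right)} = \left(7 - 9 \left(1 \left(-1\right) - 5\right) + 36 \left(-21 - 29\right)\right)^{2} = \left(7 - 9 \left(-1 - 5\right) + 36 \left(-21 - 29\right)\right)^{2} = \left(7 - -54 + 36 \left(-50\right)\right)^{2} = \left(7 + 54 - 1800\right)^{2} = \left(-1739\right)^{2} = 3024121$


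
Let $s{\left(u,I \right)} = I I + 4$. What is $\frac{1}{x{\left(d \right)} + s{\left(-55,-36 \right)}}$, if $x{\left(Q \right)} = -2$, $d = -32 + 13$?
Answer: $\frac{1}{1298} \approx 0.00077042$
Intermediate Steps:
$d = -19$
$s{\left(u,I \right)} = 4 + I^{2}$ ($s{\left(u,I \right)} = I^{2} + 4 = 4 + I^{2}$)
$\frac{1}{x{\left(d \right)} + s{\left(-55,-36 \right)}} = \frac{1}{-2 + \left(4 + \left(-36\right)^{2}\right)} = \frac{1}{-2 + \left(4 + 1296\right)} = \frac{1}{-2 + 1300} = \frac{1}{1298}$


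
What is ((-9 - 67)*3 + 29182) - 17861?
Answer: 11093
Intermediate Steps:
((-9 - 67)*3 + 29182) - 17861 = (-76*3 + 29182) - 17861 = (-228 + 29182) - 17861 = 28954 - 17861 = 11093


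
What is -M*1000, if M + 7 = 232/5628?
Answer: 9791000/1407 ≈ 6958.8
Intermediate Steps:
M = -9791/1407 (M = -7 + 232/5628 = -7 + 232*(1/5628) = -7 + 58/1407 = -9791/1407 ≈ -6.9588)
-M*1000 = -(-9791)*1000/1407 = -1*(-9791000/1407) = 9791000/1407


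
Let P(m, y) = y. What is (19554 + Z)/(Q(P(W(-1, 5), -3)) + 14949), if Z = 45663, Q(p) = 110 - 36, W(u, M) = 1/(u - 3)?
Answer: 65217/15023 ≈ 4.3411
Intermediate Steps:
W(u, M) = 1/(-3 + u)
Q(p) = 74
(19554 + Z)/(Q(P(W(-1, 5), -3)) + 14949) = (19554 + 45663)/(74 + 14949) = 65217/15023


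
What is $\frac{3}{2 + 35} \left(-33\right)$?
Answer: $- \frac{99}{37} \approx -2.6757$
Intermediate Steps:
$\frac{3}{2 + 35} \left(-33\right) = \frac{3}{37} \left(-33\right) = - \frac{99}{37}$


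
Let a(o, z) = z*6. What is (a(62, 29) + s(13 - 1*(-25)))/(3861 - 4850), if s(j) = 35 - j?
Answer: -171/989 ≈ -0.17290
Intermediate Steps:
a(o, z) = 6*z
(a(62, 29) + s(13 - 1*(-25)))/(3861 - 4850) = (6*29 + (35 - (13 - 1*(-25))))/(3861 - 4850) = (174 + (35 - (13 + 25)))/(-989) = (174 + (35 - 1*38))*(-1/989) = (174 + (35 - 38))*(-1/989) = (174 - 3)*(-1/989) = 171*(-1/989) = -171/989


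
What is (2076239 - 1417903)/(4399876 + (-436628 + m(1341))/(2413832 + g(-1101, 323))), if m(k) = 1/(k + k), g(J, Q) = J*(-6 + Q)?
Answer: 729151074461376/4873156197913757 ≈ 0.14963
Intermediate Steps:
m(k) = 1/(2*k)
(2076239 - 1417903)/(4399876 + (-436628 + m(1341))/(2413832 + g(-1101, 323))) = (2076239 - 1417903)/(4399876 + (-436628 + (1/2)/1341)/(2413832 - 1101*(-6 + 323))) = 658336/(4399876 + (-436628 + (1/2)*(1/1341))/(2413832 - 1101*317)) = 658336/(4399876 + (-436628 + 1/2682)/(2413832 - 349017)) = 658336/(4399876 - 1171036295/2682/2064815) = 658336/(4399876 - 1171036295/2682*1/2064815) = 658336/(4399876 - 234207259/1107566766) = 658336/(4873156197913757/1107566766) = 658336*(1107566766/4873156197913757) = 729151074461376/4873156197913757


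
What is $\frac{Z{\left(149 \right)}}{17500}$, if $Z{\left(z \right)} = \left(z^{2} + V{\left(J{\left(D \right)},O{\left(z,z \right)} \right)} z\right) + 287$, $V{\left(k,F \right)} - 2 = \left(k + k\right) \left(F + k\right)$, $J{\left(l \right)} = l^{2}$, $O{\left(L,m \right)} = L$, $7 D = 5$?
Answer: $\frac{54643943}{21008750} \approx 2.601$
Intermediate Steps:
$D = \frac{5}{7}$ ($D = \frac{1}{7} \cdot 5 = \frac{5}{7} \approx 0.71429$)
$V{\left(k,F \right)} = 2 + 2 k \left(F + k\right)$ ($V{\left(k,F \right)} = 2 + \left(k + k\right) \left(F + k\right) = 2 + 2 k \left(F + k\right)$)
$Z{\left(z \right)} = 287 + z^{2} + z \left(\frac{6052}{2401} + \frac{50 z}{49}\right)$ ($Z{\left(z \right)} = \left(z^{2} + \left(2 + 2 \left(\left(\frac{5}{7}\right)^{2}\right)^{2} + 2 z \left(\frac{5}{7}\right)^{2}\right) z\right) + 287 = \left(z^{2} + \left(2 + 2 \left(\frac{25}{49}\right)^{2} + 2 z \frac{25}{49}\right) z\right) + 287 = \left(z^{2} + \left(2 + 2 \cdot \frac{625}{2401} + \frac{50 z}{49}\right) z\right) + 287 = \left(z^{2} + \left(2 + \frac{1250}{2401} + \frac{50 z}{49}\right) z\right) + 287 = \left(z^{2} + \left(\frac{6052}{2401} + \frac{50 z}{49}\right) z\right) + 287 = \left(z^{2} + z \left(\frac{6052}{2401} + \frac{50 z}{49}\right)\right) + 287 = 287 + z^{2} + z \left(\frac{6052}{2401} + \frac{50 z}{49}\right)$)
$\frac{Z{\left(149 \right)}}{17500} = \frac{287 + \frac{99 \cdot 149^{2}}{49} + \frac{6052}{2401} \cdot 149}{17500} = \left(287 + \frac{99}{49} \cdot 22201 + \frac{901748}{2401}\right) \frac{1}{17500} = \left(287 + \frac{2197899}{49} + \frac{901748}{2401}\right) \frac{1}{17500} = \frac{109287886}{2401} \cdot \frac{1}{17500} = \frac{54643943}{21008750}$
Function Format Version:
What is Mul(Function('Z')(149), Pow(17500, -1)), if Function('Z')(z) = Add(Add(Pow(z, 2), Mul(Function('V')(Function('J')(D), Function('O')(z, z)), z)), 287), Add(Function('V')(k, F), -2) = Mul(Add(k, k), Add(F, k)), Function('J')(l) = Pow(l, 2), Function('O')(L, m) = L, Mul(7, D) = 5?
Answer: Rational(54643943, 21008750) ≈ 2.6010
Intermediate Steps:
D = Rational(5, 7) (D = Mul(Rational(1, 7), 5) = Rational(5, 7) ≈ 0.71429)
Function('V')(k, F) = Add(2, Mul(2, k, Add(F, k))) (Function('V')(k, F) = Add(2, Mul(Add(k, k), Add(F, k))) = Add(2, Mul(Mul(2, k), Add(F, k))) = Add(2, Mul(2, k, Add(F, k))))
Function('Z')(z) = Add(287, Pow(z, 2), Mul(z, Add(Rational(6052, 2401), Mul(Rational(50, 49), z)))) (Function('Z')(z) = Add(Add(Pow(z, 2), Mul(Add(2, Mul(2, Pow(Pow(Rational(5, 7), 2), 2)), Mul(2, z, Pow(Rational(5, 7), 2))), z)), 287) = Add(Add(Pow(z, 2), Mul(Add(2, Mul(2, Pow(Rational(25, 49), 2)), Mul(2, z, Rational(25, 49))), z)), 287) = Add(Add(Pow(z, 2), Mul(Add(2, Mul(2, Rational(625, 2401)), Mul(Rational(50, 49), z)), z)), 287) = Add(Add(Pow(z, 2), Mul(Add(2, Rational(1250, 2401), Mul(Rational(50, 49), z)), z)), 287) = Add(Add(Pow(z, 2), Mul(Add(Rational(6052, 2401), Mul(Rational(50, 49), z)), z)), 287) = Add(Add(Pow(z, 2), Mul(z, Add(Rational(6052, 2401), Mul(Rational(50, 49), z)))), 287) = Add(287, Pow(z, 2), Mul(z, Add(Rational(6052, 2401), Mul(Rational(50, 49), z)))))
Mul(Function('Z')(149), Pow(17500, -1)) = Mul(Add(287, Mul(Rational(99, 49), Pow(149, 2)), Mul(Rational(6052, 2401), 149)), Pow(17500, -1)) = Mul(Add(287, Mul(Rational(99, 49), 22201), Rational(901748, 2401)), Rational(1, 17500)) = Mul(Add(287, Rational(2197899, 49), Rational(901748, 2401)), Rational(1, 17500)) = Mul(Rational(109287886, 2401), Rational(1, 17500)) = Rational(54643943, 21008750)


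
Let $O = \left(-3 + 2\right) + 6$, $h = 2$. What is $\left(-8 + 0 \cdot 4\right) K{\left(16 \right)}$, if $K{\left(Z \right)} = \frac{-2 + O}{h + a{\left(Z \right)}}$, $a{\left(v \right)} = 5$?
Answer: $- \frac{24}{7} \approx -3.4286$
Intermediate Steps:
$O = 5$ ($O = -1 + 6 = 5$)
$K{\left(Z \right)} = \frac{3}{7}$ ($K{\left(Z \right)} = \frac{-2 + 5}{2 + 5} = \frac{3}{7}$)
$\left(-8 + 0 \cdot 4\right) K{\left(16 \right)} = \left(-8 + 0 \cdot 4\right) \frac{3}{7} = \left(-8 + 0\right) \frac{3}{7} = \left(-8\right) \frac{3}{7} = - \frac{24}{7}$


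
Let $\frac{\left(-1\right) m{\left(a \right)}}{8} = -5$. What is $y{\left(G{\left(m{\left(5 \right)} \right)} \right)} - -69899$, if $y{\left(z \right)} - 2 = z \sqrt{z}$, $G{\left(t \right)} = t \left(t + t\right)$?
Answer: $69901 + 128000 \sqrt{2} \approx 2.5092 \cdot 10^{5}$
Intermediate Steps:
$m{\left(a \right)} = 40$ ($m{\left(a \right)} = \left(-8\right) \left(-5\right) = 40$)
$G{\left(t \right)} = 2 t^{2}$ ($G{\left(t \right)} = t 2 t = 2 t^{2}$)
$y{\left(z \right)} = 2 + z^{\frac{3}{2}}$ ($y{\left(z \right)} = 2 + z \sqrt{z} = 2 + z^{\frac{3}{2}}$)
$y{\left(G{\left(m{\left(5 \right)} \right)} \right)} - -69899 = \left(2 + \left(2 \cdot 40^{2}\right)^{\frac{3}{2}}\right) - -69899 = \left(2 + \left(2 \cdot 1600\right)^{\frac{3}{2}}\right) + 69899 = \left(2 + 3200^{\frac{3}{2}}\right) + 69899 = \left(2 + 128000 \sqrt{2}\right) + 69899 = 69901 + 128000 \sqrt{2}$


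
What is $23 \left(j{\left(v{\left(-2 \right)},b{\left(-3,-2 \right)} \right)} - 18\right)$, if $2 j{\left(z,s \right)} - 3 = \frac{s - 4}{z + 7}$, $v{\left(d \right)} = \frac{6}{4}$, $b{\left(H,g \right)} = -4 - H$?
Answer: $- \frac{13133}{34} \approx -386.26$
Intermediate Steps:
$v{\left(d \right)} = \frac{3}{2}$ ($v{\left(d \right)} = 6 \cdot \frac{1}{4} = \frac{3}{2}$)
$j{\left(z,s \right)} = \frac{3}{2} + \frac{-4 + s}{2 \left(7 + z\right)}$ ($j{\left(z,s \right)} = \frac{3}{2} + \frac{\left(s - 4\right) \frac{1}{z + 7}}{2} = \frac{3}{2} + \frac{\left(-4 + s\right) \frac{1}{7 + z}}{2} = \frac{3}{2} + \frac{\frac{1}{7 + z} \left(-4 + s\right)}{2} = \frac{3}{2} + \frac{-4 + s}{2 \left(7 + z\right)}$)
$23 \left(j{\left(v{\left(-2 \right)},b{\left(-3,-2 \right)} \right)} - 18\right) = 23 \left(\frac{17 - 1 + 3 \cdot \frac{3}{2}}{2 \left(7 + \frac{3}{2}\right)} - 18\right) = 23 \left(\frac{17 + \left(-4 + 3\right) + \frac{9}{2}}{2 \cdot \frac{17}{2}} - 18\right) = 23 \left(\frac{1}{2} \cdot \frac{2}{17} \left(17 - 1 + \frac{9}{2}\right) - 18\right) = 23 \left(\frac{1}{2} \cdot \frac{2}{17} \cdot \frac{41}{2} - 18\right) = 23 \left(\frac{41}{34} - 18\right) = 23 \left(- \frac{571}{34}\right) = - \frac{13133}{34}$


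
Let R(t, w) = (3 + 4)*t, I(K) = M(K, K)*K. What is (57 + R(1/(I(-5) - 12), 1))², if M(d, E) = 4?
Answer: 3301489/1024 ≈ 3224.1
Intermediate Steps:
I(K) = 4*K
R(t, w) = 7*t
(57 + R(1/(I(-5) - 12), 1))² = (57 + 7/(4*(-5) - 12))² = (57 + 7/(-20 - 12))² = (57 + 7/(-32))² = (57 + 7*(-1/32))² = (57 - 7/32)² = (1817/32)² = 3301489/1024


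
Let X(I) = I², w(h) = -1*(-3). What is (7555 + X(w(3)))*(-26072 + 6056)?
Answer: -151401024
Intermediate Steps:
w(h) = 3
(7555 + X(w(3)))*(-26072 + 6056) = (7555 + 3²)*(-26072 + 6056) = (7555 + 9)*(-20016) = 7564*(-20016) = -151401024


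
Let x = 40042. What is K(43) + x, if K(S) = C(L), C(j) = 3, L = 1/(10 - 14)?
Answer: 40045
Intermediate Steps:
L = -¼ (L = 1/(-4) = -¼ ≈ -0.25000)
K(S) = 3
K(43) + x = 3 + 40042 = 40045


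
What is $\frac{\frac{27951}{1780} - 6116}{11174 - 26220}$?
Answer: $\frac{10858529}{26781880} \approx 0.40544$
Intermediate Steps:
$\frac{\frac{27951}{1780} - 6116}{11174 - 26220} = \frac{27951 \cdot \frac{1}{1780} - 6116}{-15046} = \left(\frac{27951}{1780} - 6116\right) \left(- \frac{1}{15046}\right) = \left(- \frac{10858529}{1780}\right) \left(- \frac{1}{15046}\right) = \frac{10858529}{26781880}$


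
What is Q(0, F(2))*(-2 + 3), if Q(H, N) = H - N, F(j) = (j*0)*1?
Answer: 0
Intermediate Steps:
F(j) = 0 (F(j) = 0*1 = 0)
Q(0, F(2))*(-2 + 3) = (0 - 1*0)*(-2 + 3) = (0 + 0)*1 = 0*1 = 0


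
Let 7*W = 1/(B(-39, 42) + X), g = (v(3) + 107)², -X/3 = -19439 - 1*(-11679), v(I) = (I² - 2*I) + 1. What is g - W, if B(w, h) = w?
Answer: 2004466526/162687 ≈ 12321.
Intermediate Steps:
v(I) = 1 + I² - 2*I
X = 23280 (X = -3*(-19439 - 1*(-11679)) = -3*(-19439 + 11679) = -3*(-7760) = 23280)
g = 12321 (g = ((1 + 3² - 2*3) + 107)² = ((1 + 9 - 6) + 107)² = (4 + 107)² = 111² = 12321)
W = 1/162687 (W = 1/(7*(-39 + 23280)) = (⅐)/23241 = (⅐)*(1/23241) = 1/162687 ≈ 6.1468e-6)
g - W = 12321 - 1*1/162687 = 12321 - 1/162687 = 2004466526/162687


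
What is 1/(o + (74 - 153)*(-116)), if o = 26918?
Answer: 1/36082 ≈ 2.7715e-5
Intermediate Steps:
1/(o + (74 - 153)*(-116)) = 1/(26918 + (74 - 153)*(-116)) = 1/(26918 - 79*(-116)) = 1/(26918 + 9164) = 1/36082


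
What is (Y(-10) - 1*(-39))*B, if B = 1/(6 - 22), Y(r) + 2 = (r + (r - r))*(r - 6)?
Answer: -197/16 ≈ -12.313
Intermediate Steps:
Y(r) = -2 + r*(-6 + r) (Y(r) = -2 + (r + (r - r))*(r - 6) = -2 + (r + 0)*(-6 + r) = -2 + r*(-6 + r))
B = -1/16 (B = 1/(-16) = -1/16 ≈ -0.062500)
(Y(-10) - 1*(-39))*B = ((-2 + (-10)**2 - 6*(-10)) - 1*(-39))*(-1/16) = ((-2 + 100 + 60) + 39)*(-1/16) = (158 + 39)*(-1/16) = 197*(-1/16) = -197/16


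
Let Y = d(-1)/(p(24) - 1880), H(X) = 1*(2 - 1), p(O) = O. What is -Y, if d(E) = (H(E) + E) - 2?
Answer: -1/928 ≈ -0.0010776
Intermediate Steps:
H(X) = 1 (H(X) = 1*1 = 1)
d(E) = -1 + E (d(E) = (1 + E) - 2 = -1 + E)
Y = 1/928 (Y = (-1 - 1)/(24 - 1880) = -2/(-1856) = -1/1856*(-2) = 1/928 ≈ 0.0010776)
-Y = -1*1/928 = -1/928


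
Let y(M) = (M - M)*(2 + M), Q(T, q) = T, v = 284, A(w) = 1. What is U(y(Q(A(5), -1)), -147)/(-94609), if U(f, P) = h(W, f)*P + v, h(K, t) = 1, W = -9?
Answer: -137/94609 ≈ -0.0014481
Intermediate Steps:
y(M) = 0 (y(M) = 0*(2 + M) = 0)
U(f, P) = 284 + P (U(f, P) = 1*P + 284 = P + 284 = 284 + P)
U(y(Q(A(5), -1)), -147)/(-94609) = (284 - 147)/(-94609) = 137*(-1/94609) = -137/94609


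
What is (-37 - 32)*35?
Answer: -2415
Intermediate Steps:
(-37 - 32)*35 = -69*35 = -2415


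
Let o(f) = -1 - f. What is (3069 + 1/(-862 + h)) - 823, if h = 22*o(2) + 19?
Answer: 2041613/909 ≈ 2246.0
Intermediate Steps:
h = -47 (h = 22*(-1 - 1*2) + 19 = 22*(-1 - 2) + 19 = 22*(-3) + 19 = -66 + 19 = -47)
(3069 + 1/(-862 + h)) - 823 = (3069 + 1/(-862 - 47)) - 823 = (3069 + 1/(-909)) - 823 = (3069 - 1/909) - 823 = 2789720/909 - 823 = 2041613/909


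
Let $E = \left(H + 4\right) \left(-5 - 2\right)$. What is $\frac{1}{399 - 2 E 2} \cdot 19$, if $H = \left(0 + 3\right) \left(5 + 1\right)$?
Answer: $\frac{1}{12936} \approx 7.7304 \cdot 10^{-5}$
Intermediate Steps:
$H = 18$ ($H = 3 \cdot 6 = 18$)
$E = -154$ ($E = \left(18 + 4\right) \left(-5 - 2\right) = 22 \left(-7\right) = -154$)
$\frac{1}{399 - 2 E 2} \cdot 19 = \frac{1}{399 \left(-2\right) \left(-154\right) 2} \cdot 19 = \frac{1}{399 \cdot 308 \cdot 2} \cdot 19 = \frac{1}{399 \cdot 616} \cdot 19 = \frac{1}{245784} \cdot 19 = \frac{1}{12936}$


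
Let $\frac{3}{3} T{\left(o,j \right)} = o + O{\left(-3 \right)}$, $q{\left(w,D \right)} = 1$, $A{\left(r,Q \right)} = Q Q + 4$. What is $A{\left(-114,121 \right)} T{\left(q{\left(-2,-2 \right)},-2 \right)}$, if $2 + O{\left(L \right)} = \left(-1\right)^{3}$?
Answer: $-29290$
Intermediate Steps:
$O{\left(L \right)} = -3$ ($O{\left(L \right)} = -2 + \left(-1\right)^{3} = -2 - 1 = -3$)
$A{\left(r,Q \right)} = 4 + Q^{2}$ ($A{\left(r,Q \right)} = Q^{2} + 4 = 4 + Q^{2}$)
$T{\left(o,j \right)} = -3 + o$ ($T{\left(o,j \right)} = o - 3 = -3 + o$)
$A{\left(-114,121 \right)} T{\left(q{\left(-2,-2 \right)},-2 \right)} = \left(4 + 121^{2}\right) \left(-3 + 1\right) = \left(4 + 14641\right) \left(-2\right) = 14645 \left(-2\right) = -29290$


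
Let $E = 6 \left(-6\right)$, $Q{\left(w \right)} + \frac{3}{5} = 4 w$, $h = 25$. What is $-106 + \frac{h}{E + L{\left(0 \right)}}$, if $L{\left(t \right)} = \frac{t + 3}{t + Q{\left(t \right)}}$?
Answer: $- \frac{4371}{41} \approx -106.61$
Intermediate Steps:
$Q{\left(w \right)} = - \frac{3}{5} + 4 w$
$E = -36$
$L{\left(t \right)} = \frac{3 + t}{- \frac{3}{5} + 5 t}$ ($L{\left(t \right)} = \frac{t + 3}{t + \left(- \frac{3}{5} + 4 t\right)} = \frac{3 + t}{- \frac{3}{5} + 5 t}$)
$-106 + \frac{h}{E + L{\left(0 \right)}} = -106 + \frac{1}{-36 + \frac{5 \left(3 + 0\right)}{-3 + 25 \cdot 0}} \cdot 25 = -106 + \frac{1}{-36 + 5 \frac{1}{-3 + 0} \cdot 3} \cdot 25 = -106 + \frac{1}{-36 + 5 \frac{1}{-3} \cdot 3} \cdot 25 = -106 + \frac{1}{-36 + 5 \left(- \frac{1}{3}\right) 3} \cdot 25 = -106 + \frac{1}{-36 - 5} \cdot 25 = -106 + \frac{1}{-41} \cdot 25 = -106 - \frac{25}{41} = - \frac{4371}{41}$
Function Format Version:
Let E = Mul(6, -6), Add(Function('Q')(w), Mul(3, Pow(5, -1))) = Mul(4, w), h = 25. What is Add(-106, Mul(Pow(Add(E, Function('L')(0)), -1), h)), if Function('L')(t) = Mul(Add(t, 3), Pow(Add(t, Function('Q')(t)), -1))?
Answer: Rational(-4371, 41) ≈ -106.61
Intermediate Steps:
Function('Q')(w) = Add(Rational(-3, 5), Mul(4, w))
E = -36
Function('L')(t) = Mul(Pow(Add(Rational(-3, 5), Mul(5, t)), -1), Add(3, t)) (Function('L')(t) = Mul(Add(t, 3), Pow(Add(t, Add(Rational(-3, 5), Mul(4, t))), -1)) = Mul(Add(3, t), Pow(Add(Rational(-3, 5), Mul(5, t)), -1)) = Mul(Pow(Add(Rational(-3, 5), Mul(5, t)), -1), Add(3, t)))
Add(-106, Mul(Pow(Add(E, Function('L')(0)), -1), h)) = Add(-106, Mul(Pow(Add(-36, Mul(5, Pow(Add(-3, Mul(25, 0)), -1), Add(3, 0))), -1), 25)) = Add(-106, Mul(Pow(Add(-36, Mul(5, Pow(Add(-3, 0), -1), 3)), -1), 25)) = Add(-106, Mul(Pow(Add(-36, Mul(5, Pow(-3, -1), 3)), -1), 25)) = Add(-106, Mul(Pow(Add(-36, Mul(5, Rational(-1, 3), 3)), -1), 25)) = Add(-106, Mul(Pow(Add(-36, -5), -1), 25)) = Add(-106, Mul(Pow(-41, -1), 25)) = Add(-106, Mul(Rational(-1, 41), 25)) = Add(-106, Rational(-25, 41)) = Rational(-4371, 41)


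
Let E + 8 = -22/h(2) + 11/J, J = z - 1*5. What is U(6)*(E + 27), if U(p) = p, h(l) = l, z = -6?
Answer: 42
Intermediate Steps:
J = -11 (J = -6 - 1*5 = -6 - 5 = -11)
E = -20 (E = -8 + (-22/2 + 11/(-11)) = -8 + (-22*1/2 + 11*(-1/11)) = -8 + (-11 - 1) = -8 - 12 = -20)
U(6)*(E + 27) = 6*(-20 + 27) = 6*7 = 42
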